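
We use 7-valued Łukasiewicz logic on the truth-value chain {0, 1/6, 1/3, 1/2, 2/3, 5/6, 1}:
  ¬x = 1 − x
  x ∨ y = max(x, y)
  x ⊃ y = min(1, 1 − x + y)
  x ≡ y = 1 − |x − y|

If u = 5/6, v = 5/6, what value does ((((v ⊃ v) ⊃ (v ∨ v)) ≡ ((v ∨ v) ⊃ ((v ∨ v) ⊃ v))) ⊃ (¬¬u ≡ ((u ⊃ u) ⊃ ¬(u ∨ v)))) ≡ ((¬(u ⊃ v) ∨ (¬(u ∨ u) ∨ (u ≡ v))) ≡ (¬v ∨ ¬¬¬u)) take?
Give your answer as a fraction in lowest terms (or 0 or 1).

2/3

v ⊃ v = 5/6 ⊃ 5/6 = 1
v ∨ v = 5/6 ∨ 5/6 = 5/6
(v ⊃ v) ⊃ (v ∨ v) = 1 ⊃ 5/6 = 5/6
v ∨ v = 5/6 ∨ 5/6 = 5/6
v ∨ v = 5/6 ∨ 5/6 = 5/6
(v ∨ v) ⊃ v = 5/6 ⊃ 5/6 = 1
(v ∨ v) ⊃ ((v ∨ v) ⊃ v) = 5/6 ⊃ 1 = 1
((v ⊃ v) ⊃ (v ∨ v)) ≡ ((v ∨ v) ⊃ ((v ∨ v) ⊃ v)) = 5/6 ≡ 1 = 5/6
¬u = ¬5/6 = 1/6
¬¬u = ¬1/6 = 5/6
u ⊃ u = 5/6 ⊃ 5/6 = 1
u ∨ v = 5/6 ∨ 5/6 = 5/6
¬(u ∨ v) = ¬5/6 = 1/6
(u ⊃ u) ⊃ ¬(u ∨ v) = 1 ⊃ 1/6 = 1/6
¬¬u ≡ ((u ⊃ u) ⊃ ¬(u ∨ v)) = 5/6 ≡ 1/6 = 1/3
(((v ⊃ v) ⊃ (v ∨ v)) ≡ ((v ∨ v) ⊃ ((v ∨ v) ⊃ v))) ⊃ (¬¬u ≡ ((u ⊃ u) ⊃ ¬(u ∨ v))) = 5/6 ⊃ 1/3 = 1/2
u ⊃ v = 5/6 ⊃ 5/6 = 1
¬(u ⊃ v) = ¬1 = 0
u ∨ u = 5/6 ∨ 5/6 = 5/6
¬(u ∨ u) = ¬5/6 = 1/6
u ≡ v = 5/6 ≡ 5/6 = 1
¬(u ∨ u) ∨ (u ≡ v) = 1/6 ∨ 1 = 1
¬(u ⊃ v) ∨ (¬(u ∨ u) ∨ (u ≡ v)) = 0 ∨ 1 = 1
¬v = ¬5/6 = 1/6
¬u = ¬5/6 = 1/6
¬¬u = ¬1/6 = 5/6
¬¬¬u = ¬5/6 = 1/6
¬v ∨ ¬¬¬u = 1/6 ∨ 1/6 = 1/6
(¬(u ⊃ v) ∨ (¬(u ∨ u) ∨ (u ≡ v))) ≡ (¬v ∨ ¬¬¬u) = 1 ≡ 1/6 = 1/6
((((v ⊃ v) ⊃ (v ∨ v)) ≡ ((v ∨ v) ⊃ ((v ∨ v) ⊃ v))) ⊃ (¬¬u ≡ ((u ⊃ u) ⊃ ¬(u ∨ v)))) ≡ ((¬(u ⊃ v) ∨ (¬(u ∨ u) ∨ (u ≡ v))) ≡ (¬v ∨ ¬¬¬u)) = 1/2 ≡ 1/6 = 2/3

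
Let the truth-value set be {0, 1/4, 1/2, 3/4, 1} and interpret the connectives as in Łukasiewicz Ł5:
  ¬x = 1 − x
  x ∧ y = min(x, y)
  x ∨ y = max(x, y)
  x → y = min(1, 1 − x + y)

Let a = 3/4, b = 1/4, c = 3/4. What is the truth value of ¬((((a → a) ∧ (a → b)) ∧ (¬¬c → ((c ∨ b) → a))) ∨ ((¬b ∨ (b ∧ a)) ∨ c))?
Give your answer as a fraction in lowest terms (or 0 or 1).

1/4

a → a = 3/4 → 3/4 = 1
a → b = 3/4 → 1/4 = 1/2
(a → a) ∧ (a → b) = 1 ∧ 1/2 = 1/2
¬c = ¬3/4 = 1/4
¬¬c = ¬1/4 = 3/4
c ∨ b = 3/4 ∨ 1/4 = 3/4
(c ∨ b) → a = 3/4 → 3/4 = 1
¬¬c → ((c ∨ b) → a) = 3/4 → 1 = 1
((a → a) ∧ (a → b)) ∧ (¬¬c → ((c ∨ b) → a)) = 1/2 ∧ 1 = 1/2
¬b = ¬1/4 = 3/4
b ∧ a = 1/4 ∧ 3/4 = 1/4
¬b ∨ (b ∧ a) = 3/4 ∨ 1/4 = 3/4
(¬b ∨ (b ∧ a)) ∨ c = 3/4 ∨ 3/4 = 3/4
(((a → a) ∧ (a → b)) ∧ (¬¬c → ((c ∨ b) → a))) ∨ ((¬b ∨ (b ∧ a)) ∨ c) = 1/2 ∨ 3/4 = 3/4
¬((((a → a) ∧ (a → b)) ∧ (¬¬c → ((c ∨ b) → a))) ∨ ((¬b ∨ (b ∧ a)) ∨ c)) = ¬3/4 = 1/4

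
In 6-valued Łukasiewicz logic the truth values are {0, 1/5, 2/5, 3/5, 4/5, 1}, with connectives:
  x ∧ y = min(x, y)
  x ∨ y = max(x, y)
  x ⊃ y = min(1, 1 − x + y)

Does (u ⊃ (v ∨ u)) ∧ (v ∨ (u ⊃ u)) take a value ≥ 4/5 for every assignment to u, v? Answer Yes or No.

Yes

At u = 4/5, v = 3/5, for instance:
v ∨ u = 3/5 ∨ 4/5 = 4/5
u ⊃ (v ∨ u) = 4/5 ⊃ 4/5 = 1
u ⊃ u = 4/5 ⊃ 4/5 = 1
v ∨ (u ⊃ u) = 3/5 ∨ 1 = 1
(u ⊃ (v ∨ u)) ∧ (v ∨ (u ⊃ u)) = 1 ∧ 1 = 1
and checking the remaining 35 assignments likewise gives ≥ 4/5 in every case.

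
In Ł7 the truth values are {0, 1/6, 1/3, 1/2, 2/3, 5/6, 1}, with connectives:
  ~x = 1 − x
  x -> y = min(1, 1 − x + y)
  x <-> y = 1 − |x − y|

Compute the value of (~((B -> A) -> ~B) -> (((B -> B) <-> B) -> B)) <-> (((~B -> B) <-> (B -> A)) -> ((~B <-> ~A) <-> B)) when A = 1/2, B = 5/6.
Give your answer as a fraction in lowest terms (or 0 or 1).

B -> A = 5/6 -> 1/2 = 2/3
~B = ~5/6 = 1/6
(B -> A) -> ~B = 2/3 -> 1/6 = 1/2
~((B -> A) -> ~B) = ~1/2 = 1/2
B -> B = 5/6 -> 5/6 = 1
(B -> B) <-> B = 1 <-> 5/6 = 5/6
((B -> B) <-> B) -> B = 5/6 -> 5/6 = 1
~((B -> A) -> ~B) -> (((B -> B) <-> B) -> B) = 1/2 -> 1 = 1
~B = ~5/6 = 1/6
~B -> B = 1/6 -> 5/6 = 1
B -> A = 5/6 -> 1/2 = 2/3
(~B -> B) <-> (B -> A) = 1 <-> 2/3 = 2/3
~B = ~5/6 = 1/6
~A = ~1/2 = 1/2
~B <-> ~A = 1/6 <-> 1/2 = 2/3
(~B <-> ~A) <-> B = 2/3 <-> 5/6 = 5/6
((~B -> B) <-> (B -> A)) -> ((~B <-> ~A) <-> B) = 2/3 -> 5/6 = 1
(~((B -> A) -> ~B) -> (((B -> B) <-> B) -> B)) <-> (((~B -> B) <-> (B -> A)) -> ((~B <-> ~A) <-> B)) = 1 <-> 1 = 1

1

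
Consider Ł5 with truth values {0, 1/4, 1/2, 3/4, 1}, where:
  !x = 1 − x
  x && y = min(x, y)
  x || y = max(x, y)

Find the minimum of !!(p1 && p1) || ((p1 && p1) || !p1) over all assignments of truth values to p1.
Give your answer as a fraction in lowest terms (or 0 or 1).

1/2

Take p1 = 1/2:
p1 && p1 = 1/2 && 1/2 = 1/2
!(p1 && p1) = !1/2 = 1/2
!!(p1 && p1) = !1/2 = 1/2
p1 && p1 = 1/2 && 1/2 = 1/2
!p1 = !1/2 = 1/2
(p1 && p1) || !p1 = 1/2 || 1/2 = 1/2
!!(p1 && p1) || ((p1 && p1) || !p1) = 1/2 || 1/2 = 1/2
No assignment yields a value below 1/2, so this is the minimum.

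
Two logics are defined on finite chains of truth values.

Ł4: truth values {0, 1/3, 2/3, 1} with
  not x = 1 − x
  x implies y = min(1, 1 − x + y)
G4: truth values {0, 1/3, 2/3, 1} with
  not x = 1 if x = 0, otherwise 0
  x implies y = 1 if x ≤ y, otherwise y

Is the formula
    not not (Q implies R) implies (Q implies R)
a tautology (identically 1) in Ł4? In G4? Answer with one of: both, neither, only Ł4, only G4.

In Ł4: every assignment gives 1 — tautology.
In G4: at Q = 2/3, R = 1/3 the value is 1/3 — not a tautology.

only Ł4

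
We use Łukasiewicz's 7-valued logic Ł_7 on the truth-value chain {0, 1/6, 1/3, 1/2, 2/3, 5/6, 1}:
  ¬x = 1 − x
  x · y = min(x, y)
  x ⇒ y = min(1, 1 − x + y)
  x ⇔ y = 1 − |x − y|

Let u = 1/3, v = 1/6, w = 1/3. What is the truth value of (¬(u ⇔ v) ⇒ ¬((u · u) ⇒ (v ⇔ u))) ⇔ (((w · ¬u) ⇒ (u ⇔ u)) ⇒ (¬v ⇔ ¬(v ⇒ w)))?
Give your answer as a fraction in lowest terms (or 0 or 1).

1/3

u ⇔ v = 1/3 ⇔ 1/6 = 5/6
¬(u ⇔ v) = ¬5/6 = 1/6
u · u = 1/3 · 1/3 = 1/3
v ⇔ u = 1/6 ⇔ 1/3 = 5/6
(u · u) ⇒ (v ⇔ u) = 1/3 ⇒ 5/6 = 1
¬((u · u) ⇒ (v ⇔ u)) = ¬1 = 0
¬(u ⇔ v) ⇒ ¬((u · u) ⇒ (v ⇔ u)) = 1/6 ⇒ 0 = 5/6
¬u = ¬1/3 = 2/3
w · ¬u = 1/3 · 2/3 = 1/3
u ⇔ u = 1/3 ⇔ 1/3 = 1
(w · ¬u) ⇒ (u ⇔ u) = 1/3 ⇒ 1 = 1
¬v = ¬1/6 = 5/6
v ⇒ w = 1/6 ⇒ 1/3 = 1
¬(v ⇒ w) = ¬1 = 0
¬v ⇔ ¬(v ⇒ w) = 5/6 ⇔ 0 = 1/6
((w · ¬u) ⇒ (u ⇔ u)) ⇒ (¬v ⇔ ¬(v ⇒ w)) = 1 ⇒ 1/6 = 1/6
(¬(u ⇔ v) ⇒ ¬((u · u) ⇒ (v ⇔ u))) ⇔ (((w · ¬u) ⇒ (u ⇔ u)) ⇒ (¬v ⇔ ¬(v ⇒ w))) = 5/6 ⇔ 1/6 = 1/3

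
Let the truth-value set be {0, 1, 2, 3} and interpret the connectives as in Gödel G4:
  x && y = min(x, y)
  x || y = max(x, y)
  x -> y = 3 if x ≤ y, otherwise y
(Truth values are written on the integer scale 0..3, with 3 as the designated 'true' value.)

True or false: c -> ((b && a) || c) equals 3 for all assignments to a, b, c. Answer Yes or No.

At a = 1, b = 0, c = 2, for instance:
b && a = 0 && 1 = 0
(b && a) || c = 0 || 2 = 2
c -> ((b && a) || c) = 2 -> 2 = 3
and checking the remaining 63 assignments likewise gives ≥ 3 in every case.

Yes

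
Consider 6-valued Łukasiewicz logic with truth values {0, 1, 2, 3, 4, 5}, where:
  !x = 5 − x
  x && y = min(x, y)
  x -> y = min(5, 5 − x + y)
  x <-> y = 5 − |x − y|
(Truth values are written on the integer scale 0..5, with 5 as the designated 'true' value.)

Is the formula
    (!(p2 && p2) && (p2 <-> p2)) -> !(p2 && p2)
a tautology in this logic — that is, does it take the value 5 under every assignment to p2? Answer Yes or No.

p2 = 0 ↦ 5
p2 = 1 ↦ 5
p2 = 2 ↦ 5
p2 = 3 ↦ 5
p2 = 4 ↦ 5
p2 = 5 ↦ 5
Every assignment gives a value ≥ 5.

Yes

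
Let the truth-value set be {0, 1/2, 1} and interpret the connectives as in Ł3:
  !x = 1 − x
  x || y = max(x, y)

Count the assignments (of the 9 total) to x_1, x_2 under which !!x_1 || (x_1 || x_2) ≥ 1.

x_1 = 0, x_2 = 0 ↦ 0  <
x_1 = 0, x_2 = 1/2 ↦ 1/2  <
x_1 = 0, x_2 = 1 ↦ 1  ≥
x_1 = 1/2, x_2 = 0 ↦ 1/2  <
x_1 = 1/2, x_2 = 1/2 ↦ 1/2  <
x_1 = 1/2, x_2 = 1 ↦ 1  ≥
x_1 = 1, x_2 = 0 ↦ 1  ≥
x_1 = 1, x_2 = 1/2 ↦ 1  ≥
x_1 = 1, x_2 = 1 ↦ 1  ≥
So 5 of the 9 assignments meet the threshold.

5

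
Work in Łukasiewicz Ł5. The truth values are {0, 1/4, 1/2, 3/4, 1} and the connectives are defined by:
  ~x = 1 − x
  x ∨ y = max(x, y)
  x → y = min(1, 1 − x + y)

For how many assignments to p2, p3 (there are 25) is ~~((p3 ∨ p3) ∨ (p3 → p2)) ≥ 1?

19

value 1: 19 assignments (counts)
value 3/4: 5 assignments
value 1/2: 1 assignment
So 19 of the 25 assignments meet the threshold.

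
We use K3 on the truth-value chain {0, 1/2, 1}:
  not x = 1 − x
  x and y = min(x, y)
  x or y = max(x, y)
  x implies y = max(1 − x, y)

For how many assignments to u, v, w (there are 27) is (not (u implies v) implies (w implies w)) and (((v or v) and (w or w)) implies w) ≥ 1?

value 1: 19 assignments (counts)
value 1/2: 8 assignments
So 19 of the 27 assignments meet the threshold.

19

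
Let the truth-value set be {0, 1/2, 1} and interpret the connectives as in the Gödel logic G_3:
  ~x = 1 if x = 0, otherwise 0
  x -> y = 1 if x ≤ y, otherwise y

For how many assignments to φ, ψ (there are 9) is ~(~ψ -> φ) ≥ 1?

1

φ = 0, ψ = 0 ↦ 1  ≥
φ = 0, ψ = 1/2 ↦ 0  <
φ = 0, ψ = 1 ↦ 0  <
φ = 1/2, ψ = 0 ↦ 0  <
φ = 1/2, ψ = 1/2 ↦ 0  <
φ = 1/2, ψ = 1 ↦ 0  <
φ = 1, ψ = 0 ↦ 0  <
φ = 1, ψ = 1/2 ↦ 0  <
φ = 1, ψ = 1 ↦ 0  <
So 1 of the 9 assignments meets the threshold.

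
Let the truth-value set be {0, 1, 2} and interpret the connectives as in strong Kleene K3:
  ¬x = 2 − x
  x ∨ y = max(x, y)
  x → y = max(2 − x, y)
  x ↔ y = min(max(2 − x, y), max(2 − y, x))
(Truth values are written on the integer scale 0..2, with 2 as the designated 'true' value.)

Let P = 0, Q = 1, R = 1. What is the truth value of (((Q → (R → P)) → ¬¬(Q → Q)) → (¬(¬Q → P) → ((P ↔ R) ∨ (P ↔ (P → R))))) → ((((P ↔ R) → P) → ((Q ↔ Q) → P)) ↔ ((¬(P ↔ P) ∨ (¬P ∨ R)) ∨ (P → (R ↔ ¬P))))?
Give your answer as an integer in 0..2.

R → P = 1 → 0 = 1
Q → (R → P) = 1 → 1 = 1
Q → Q = 1 → 1 = 1
¬(Q → Q) = ¬1 = 1
¬¬(Q → Q) = ¬1 = 1
(Q → (R → P)) → ¬¬(Q → Q) = 1 → 1 = 1
¬Q = ¬1 = 1
¬Q → P = 1 → 0 = 1
¬(¬Q → P) = ¬1 = 1
P ↔ R = 0 ↔ 1 = 1
P → R = 0 → 1 = 2
P ↔ (P → R) = 0 ↔ 2 = 0
(P ↔ R) ∨ (P ↔ (P → R)) = 1 ∨ 0 = 1
¬(¬Q → P) → ((P ↔ R) ∨ (P ↔ (P → R))) = 1 → 1 = 1
((Q → (R → P)) → ¬¬(Q → Q)) → (¬(¬Q → P) → ((P ↔ R) ∨ (P ↔ (P → R)))) = 1 → 1 = 1
P ↔ R = 0 ↔ 1 = 1
(P ↔ R) → P = 1 → 0 = 1
Q ↔ Q = 1 ↔ 1 = 1
(Q ↔ Q) → P = 1 → 0 = 1
((P ↔ R) → P) → ((Q ↔ Q) → P) = 1 → 1 = 1
P ↔ P = 0 ↔ 0 = 2
¬(P ↔ P) = ¬2 = 0
¬P = ¬0 = 2
¬P ∨ R = 2 ∨ 1 = 2
¬(P ↔ P) ∨ (¬P ∨ R) = 0 ∨ 2 = 2
¬P = ¬0 = 2
R ↔ ¬P = 1 ↔ 2 = 1
P → (R ↔ ¬P) = 0 → 1 = 2
(¬(P ↔ P) ∨ (¬P ∨ R)) ∨ (P → (R ↔ ¬P)) = 2 ∨ 2 = 2
(((P ↔ R) → P) → ((Q ↔ Q) → P)) ↔ ((¬(P ↔ P) ∨ (¬P ∨ R)) ∨ (P → (R ↔ ¬P))) = 1 ↔ 2 = 1
(((Q → (R → P)) → ¬¬(Q → Q)) → (¬(¬Q → P) → ((P ↔ R) ∨ (P ↔ (P → R))))) → ((((P ↔ R) → P) → ((Q ↔ Q) → P)) ↔ ((¬(P ↔ P) ∨ (¬P ∨ R)) ∨ (P → (R ↔ ¬P)))) = 1 → 1 = 1

1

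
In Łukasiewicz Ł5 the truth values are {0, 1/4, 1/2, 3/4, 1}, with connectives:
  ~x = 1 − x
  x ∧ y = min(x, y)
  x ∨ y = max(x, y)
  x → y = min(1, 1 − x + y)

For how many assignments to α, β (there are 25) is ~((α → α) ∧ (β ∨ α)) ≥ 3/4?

value 1: 1 assignment (counts)
value 3/4: 3 assignments (counts)
value 1/2: 5 assignments
value 1/4: 7 assignments
value 0: 9 assignments
So 4 of the 25 assignments meet the threshold.

4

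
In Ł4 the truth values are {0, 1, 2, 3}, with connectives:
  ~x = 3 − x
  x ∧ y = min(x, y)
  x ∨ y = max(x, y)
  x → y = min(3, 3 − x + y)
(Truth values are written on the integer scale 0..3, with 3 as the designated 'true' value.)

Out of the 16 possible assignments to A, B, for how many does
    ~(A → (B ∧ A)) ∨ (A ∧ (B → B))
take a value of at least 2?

A = 0, B = 0 ↦ 0  <
A = 0, B = 1 ↦ 0  <
A = 0, B = 2 ↦ 0  <
A = 0, B = 3 ↦ 0  <
A = 1, B = 0 ↦ 1  <
A = 1, B = 1 ↦ 1  <
A = 1, B = 2 ↦ 1  <
A = 1, B = 3 ↦ 1  <
A = 2, B = 0 ↦ 2  ≥
A = 2, B = 1 ↦ 2  ≥
A = 2, B = 2 ↦ 2  ≥
A = 2, B = 3 ↦ 2  ≥
A = 3, B = 0 ↦ 3  ≥
A = 3, B = 1 ↦ 3  ≥
A = 3, B = 2 ↦ 3  ≥
A = 3, B = 3 ↦ 3  ≥
So 8 of the 16 assignments meet the threshold.

8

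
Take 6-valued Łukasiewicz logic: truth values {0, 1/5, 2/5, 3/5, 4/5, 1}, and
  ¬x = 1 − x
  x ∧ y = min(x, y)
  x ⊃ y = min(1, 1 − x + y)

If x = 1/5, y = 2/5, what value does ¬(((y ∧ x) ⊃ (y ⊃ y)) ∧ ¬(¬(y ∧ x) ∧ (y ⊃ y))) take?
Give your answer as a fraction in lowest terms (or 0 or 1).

4/5

y ∧ x = 2/5 ∧ 1/5 = 1/5
y ⊃ y = 2/5 ⊃ 2/5 = 1
(y ∧ x) ⊃ (y ⊃ y) = 1/5 ⊃ 1 = 1
y ∧ x = 2/5 ∧ 1/5 = 1/5
¬(y ∧ x) = ¬1/5 = 4/5
y ⊃ y = 2/5 ⊃ 2/5 = 1
¬(y ∧ x) ∧ (y ⊃ y) = 4/5 ∧ 1 = 4/5
¬(¬(y ∧ x) ∧ (y ⊃ y)) = ¬4/5 = 1/5
((y ∧ x) ⊃ (y ⊃ y)) ∧ ¬(¬(y ∧ x) ∧ (y ⊃ y)) = 1 ∧ 1/5 = 1/5
¬(((y ∧ x) ⊃ (y ⊃ y)) ∧ ¬(¬(y ∧ x) ∧ (y ⊃ y))) = ¬1/5 = 4/5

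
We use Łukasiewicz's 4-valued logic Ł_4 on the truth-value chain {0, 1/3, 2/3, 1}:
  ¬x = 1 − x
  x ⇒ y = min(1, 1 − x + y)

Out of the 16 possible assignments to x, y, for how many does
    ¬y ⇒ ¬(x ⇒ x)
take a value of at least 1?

x = 0, y = 0 ↦ 0  <
x = 0, y = 1/3 ↦ 1/3  <
x = 0, y = 2/3 ↦ 2/3  <
x = 0, y = 1 ↦ 1  ≥
x = 1/3, y = 0 ↦ 0  <
x = 1/3, y = 1/3 ↦ 1/3  <
x = 1/3, y = 2/3 ↦ 2/3  <
x = 1/3, y = 1 ↦ 1  ≥
x = 2/3, y = 0 ↦ 0  <
x = 2/3, y = 1/3 ↦ 1/3  <
x = 2/3, y = 2/3 ↦ 2/3  <
x = 2/3, y = 1 ↦ 1  ≥
x = 1, y = 0 ↦ 0  <
x = 1, y = 1/3 ↦ 1/3  <
x = 1, y = 2/3 ↦ 2/3  <
x = 1, y = 1 ↦ 1  ≥
So 4 of the 16 assignments meet the threshold.

4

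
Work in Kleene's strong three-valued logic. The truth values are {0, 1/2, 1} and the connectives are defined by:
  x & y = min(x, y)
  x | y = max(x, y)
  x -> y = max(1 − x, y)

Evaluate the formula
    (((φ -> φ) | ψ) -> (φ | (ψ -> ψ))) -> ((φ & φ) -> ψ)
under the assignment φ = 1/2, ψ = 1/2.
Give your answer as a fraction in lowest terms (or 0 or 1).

φ -> φ = 1/2 -> 1/2 = 1/2
(φ -> φ) | ψ = 1/2 | 1/2 = 1/2
ψ -> ψ = 1/2 -> 1/2 = 1/2
φ | (ψ -> ψ) = 1/2 | 1/2 = 1/2
((φ -> φ) | ψ) -> (φ | (ψ -> ψ)) = 1/2 -> 1/2 = 1/2
φ & φ = 1/2 & 1/2 = 1/2
(φ & φ) -> ψ = 1/2 -> 1/2 = 1/2
(((φ -> φ) | ψ) -> (φ | (ψ -> ψ))) -> ((φ & φ) -> ψ) = 1/2 -> 1/2 = 1/2

1/2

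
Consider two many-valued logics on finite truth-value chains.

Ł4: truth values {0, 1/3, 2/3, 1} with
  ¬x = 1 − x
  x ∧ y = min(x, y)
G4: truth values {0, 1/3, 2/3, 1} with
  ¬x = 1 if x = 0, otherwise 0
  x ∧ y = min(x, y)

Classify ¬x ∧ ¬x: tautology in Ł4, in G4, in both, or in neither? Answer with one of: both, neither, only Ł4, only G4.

In Ł4: at x = 1/3 the value is 2/3 — not a tautology.
In G4: at x = 1/3 the value is 0 — not a tautology.

neither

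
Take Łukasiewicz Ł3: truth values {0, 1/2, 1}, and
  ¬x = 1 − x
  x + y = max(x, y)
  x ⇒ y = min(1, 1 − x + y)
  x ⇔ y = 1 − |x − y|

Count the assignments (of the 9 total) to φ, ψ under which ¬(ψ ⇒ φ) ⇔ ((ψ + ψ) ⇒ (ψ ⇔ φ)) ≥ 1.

1

φ = 0, ψ = 0 ↦ 0  <
φ = 0, ψ = 1/2 ↦ 1/2  <
φ = 0, ψ = 1 ↦ 0  <
φ = 1/2, ψ = 0 ↦ 0  <
φ = 1/2, ψ = 1/2 ↦ 0  <
φ = 1/2, ψ = 1 ↦ 1  ≥
φ = 1, ψ = 0 ↦ 0  <
φ = 1, ψ = 1/2 ↦ 0  <
φ = 1, ψ = 1 ↦ 0  <
So 1 of the 9 assignments meets the threshold.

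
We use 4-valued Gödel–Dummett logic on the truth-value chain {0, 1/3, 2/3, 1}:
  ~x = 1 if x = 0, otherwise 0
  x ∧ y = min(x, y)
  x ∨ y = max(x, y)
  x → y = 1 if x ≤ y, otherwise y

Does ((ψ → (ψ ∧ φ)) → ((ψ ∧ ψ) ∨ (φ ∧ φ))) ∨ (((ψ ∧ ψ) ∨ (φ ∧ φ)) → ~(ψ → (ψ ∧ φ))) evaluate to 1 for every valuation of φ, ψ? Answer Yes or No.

No

Counterexample: take φ = 1/3, ψ = 0.
ψ ∧ φ = 0 ∧ 1/3 = 0
ψ → (ψ ∧ φ) = 0 → 0 = 1
ψ ∧ ψ = 0 ∧ 0 = 0
φ ∧ φ = 1/3 ∧ 1/3 = 1/3
(ψ ∧ ψ) ∨ (φ ∧ φ) = 0 ∨ 1/3 = 1/3
(ψ → (ψ ∧ φ)) → ((ψ ∧ ψ) ∨ (φ ∧ φ)) = 1 → 1/3 = 1/3
ψ ∧ ψ = 0 ∧ 0 = 0
φ ∧ φ = 1/3 ∧ 1/3 = 1/3
(ψ ∧ ψ) ∨ (φ ∧ φ) = 0 ∨ 1/3 = 1/3
ψ ∧ φ = 0 ∧ 1/3 = 0
ψ → (ψ ∧ φ) = 0 → 0 = 1
~(ψ → (ψ ∧ φ)) = ~1 = 0
((ψ ∧ ψ) ∨ (φ ∧ φ)) → ~(ψ → (ψ ∧ φ)) = 1/3 → 0 = 0
((ψ → (ψ ∧ φ)) → ((ψ ∧ ψ) ∨ (φ ∧ φ))) ∨ (((ψ ∧ ψ) ∨ (φ ∧ φ)) → ~(ψ → (ψ ∧ φ))) = 1/3 ∨ 0 = 1/3
This gives 1/3 ≠ 1.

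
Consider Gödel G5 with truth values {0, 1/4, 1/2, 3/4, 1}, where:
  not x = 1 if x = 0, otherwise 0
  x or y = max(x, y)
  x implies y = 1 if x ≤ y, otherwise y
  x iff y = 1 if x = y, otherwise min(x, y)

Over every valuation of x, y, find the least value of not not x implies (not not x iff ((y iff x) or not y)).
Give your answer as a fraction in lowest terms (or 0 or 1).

Take x = 1/4, y = 1/2:
not x = not 1/4 = 0
not not x = not 0 = 1
not x = not 1/4 = 0
not not x = not 0 = 1
y iff x = 1/2 iff 1/4 = 1/4
not y = not 1/2 = 0
(y iff x) or not y = 1/4 or 0 = 1/4
not not x iff ((y iff x) or not y) = 1 iff 1/4 = 1/4
not not x implies (not not x iff ((y iff x) or not y)) = 1 implies 1/4 = 1/4
No assignment yields a value below 1/4, so this is the minimum.

1/4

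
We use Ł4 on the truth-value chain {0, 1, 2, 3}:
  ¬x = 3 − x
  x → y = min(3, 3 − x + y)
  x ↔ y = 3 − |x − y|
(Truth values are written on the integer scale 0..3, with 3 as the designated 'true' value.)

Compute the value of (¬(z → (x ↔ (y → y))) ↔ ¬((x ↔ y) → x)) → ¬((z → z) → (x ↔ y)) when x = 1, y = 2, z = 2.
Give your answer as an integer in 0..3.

y → y = 2 → 2 = 3
x ↔ (y → y) = 1 ↔ 3 = 1
z → (x ↔ (y → y)) = 2 → 1 = 2
¬(z → (x ↔ (y → y))) = ¬2 = 1
x ↔ y = 1 ↔ 2 = 2
(x ↔ y) → x = 2 → 1 = 2
¬((x ↔ y) → x) = ¬2 = 1
¬(z → (x ↔ (y → y))) ↔ ¬((x ↔ y) → x) = 1 ↔ 1 = 3
z → z = 2 → 2 = 3
x ↔ y = 1 ↔ 2 = 2
(z → z) → (x ↔ y) = 3 → 2 = 2
¬((z → z) → (x ↔ y)) = ¬2 = 1
(¬(z → (x ↔ (y → y))) ↔ ¬((x ↔ y) → x)) → ¬((z → z) → (x ↔ y)) = 3 → 1 = 1

1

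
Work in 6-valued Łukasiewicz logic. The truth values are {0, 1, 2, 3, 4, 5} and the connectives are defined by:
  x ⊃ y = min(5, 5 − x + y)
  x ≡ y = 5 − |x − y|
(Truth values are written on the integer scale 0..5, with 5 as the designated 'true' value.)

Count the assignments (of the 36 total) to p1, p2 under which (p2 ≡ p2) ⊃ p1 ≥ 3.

18

value 5: 6 assignments (counts)
value 4: 6 assignments (counts)
value 3: 6 assignments (counts)
value 2: 6 assignments
value 1: 6 assignments
value 0: 6 assignments
So 18 of the 36 assignments meet the threshold.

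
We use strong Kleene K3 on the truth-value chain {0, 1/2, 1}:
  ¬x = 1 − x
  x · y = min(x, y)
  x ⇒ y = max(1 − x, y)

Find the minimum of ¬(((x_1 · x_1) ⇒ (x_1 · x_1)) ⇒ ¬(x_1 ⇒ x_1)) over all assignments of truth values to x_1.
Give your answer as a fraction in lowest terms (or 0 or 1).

1/2

Take x_1 = 1/2:
x_1 · x_1 = 1/2 · 1/2 = 1/2
x_1 · x_1 = 1/2 · 1/2 = 1/2
(x_1 · x_1) ⇒ (x_1 · x_1) = 1/2 ⇒ 1/2 = 1/2
x_1 ⇒ x_1 = 1/2 ⇒ 1/2 = 1/2
¬(x_1 ⇒ x_1) = ¬1/2 = 1/2
((x_1 · x_1) ⇒ (x_1 · x_1)) ⇒ ¬(x_1 ⇒ x_1) = 1/2 ⇒ 1/2 = 1/2
¬(((x_1 · x_1) ⇒ (x_1 · x_1)) ⇒ ¬(x_1 ⇒ x_1)) = ¬1/2 = 1/2
No assignment yields a value below 1/2, so this is the minimum.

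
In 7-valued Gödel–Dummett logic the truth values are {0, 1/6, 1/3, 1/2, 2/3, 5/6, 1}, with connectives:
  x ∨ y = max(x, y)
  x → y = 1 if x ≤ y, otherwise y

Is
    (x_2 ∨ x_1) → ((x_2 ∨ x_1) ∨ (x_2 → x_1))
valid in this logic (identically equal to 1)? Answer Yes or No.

Yes

At x_1 = 1, x_2 = 2/3, for instance:
x_2 ∨ x_1 = 2/3 ∨ 1 = 1
x_2 → x_1 = 2/3 → 1 = 1
(x_2 ∨ x_1) ∨ (x_2 → x_1) = 1 ∨ 1 = 1
(x_2 ∨ x_1) → ((x_2 ∨ x_1) ∨ (x_2 → x_1)) = 1 → 1 = 1
and checking the remaining 48 assignments likewise gives ≥ 1 in every case.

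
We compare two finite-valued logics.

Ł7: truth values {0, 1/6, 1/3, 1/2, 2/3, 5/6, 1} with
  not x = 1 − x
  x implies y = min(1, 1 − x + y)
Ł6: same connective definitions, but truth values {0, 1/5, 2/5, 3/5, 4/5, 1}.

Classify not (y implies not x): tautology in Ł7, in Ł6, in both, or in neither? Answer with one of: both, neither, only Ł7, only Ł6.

neither

In Ł7: at x = 0, y = 0 the value is 0 — not a tautology.
In Ł6: at x = 0, y = 0 the value is 0 — not a tautology.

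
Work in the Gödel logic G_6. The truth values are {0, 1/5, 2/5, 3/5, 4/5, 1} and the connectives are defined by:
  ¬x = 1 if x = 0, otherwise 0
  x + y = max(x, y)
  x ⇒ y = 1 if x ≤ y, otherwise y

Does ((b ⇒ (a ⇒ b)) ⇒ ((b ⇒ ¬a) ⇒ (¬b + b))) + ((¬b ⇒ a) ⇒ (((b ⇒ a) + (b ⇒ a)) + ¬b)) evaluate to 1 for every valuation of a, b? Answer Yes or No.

No

Counterexample: take a = 0, b = 1/5.
a ⇒ b = 0 ⇒ 1/5 = 1
b ⇒ (a ⇒ b) = 1/5 ⇒ 1 = 1
¬a = ¬0 = 1
b ⇒ ¬a = 1/5 ⇒ 1 = 1
¬b = ¬1/5 = 0
¬b + b = 0 + 1/5 = 1/5
(b ⇒ ¬a) ⇒ (¬b + b) = 1 ⇒ 1/5 = 1/5
(b ⇒ (a ⇒ b)) ⇒ ((b ⇒ ¬a) ⇒ (¬b + b)) = 1 ⇒ 1/5 = 1/5
¬b = ¬1/5 = 0
¬b ⇒ a = 0 ⇒ 0 = 1
b ⇒ a = 1/5 ⇒ 0 = 0
b ⇒ a = 1/5 ⇒ 0 = 0
(b ⇒ a) + (b ⇒ a) = 0 + 0 = 0
¬b = ¬1/5 = 0
((b ⇒ a) + (b ⇒ a)) + ¬b = 0 + 0 = 0
(¬b ⇒ a) ⇒ (((b ⇒ a) + (b ⇒ a)) + ¬b) = 1 ⇒ 0 = 0
((b ⇒ (a ⇒ b)) ⇒ ((b ⇒ ¬a) ⇒ (¬b + b))) + ((¬b ⇒ a) ⇒ (((b ⇒ a) + (b ⇒ a)) + ¬b)) = 1/5 + 0 = 1/5
This gives 1/5 ≠ 1.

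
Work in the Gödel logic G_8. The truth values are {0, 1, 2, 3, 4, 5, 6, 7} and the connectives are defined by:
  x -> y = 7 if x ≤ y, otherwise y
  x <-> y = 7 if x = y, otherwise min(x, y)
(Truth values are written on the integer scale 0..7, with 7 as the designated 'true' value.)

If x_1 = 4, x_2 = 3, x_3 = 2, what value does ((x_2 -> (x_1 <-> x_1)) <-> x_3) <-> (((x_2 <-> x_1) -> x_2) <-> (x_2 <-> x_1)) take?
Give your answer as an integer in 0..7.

x_1 <-> x_1 = 4 <-> 4 = 7
x_2 -> (x_1 <-> x_1) = 3 -> 7 = 7
(x_2 -> (x_1 <-> x_1)) <-> x_3 = 7 <-> 2 = 2
x_2 <-> x_1 = 3 <-> 4 = 3
(x_2 <-> x_1) -> x_2 = 3 -> 3 = 7
x_2 <-> x_1 = 3 <-> 4 = 3
((x_2 <-> x_1) -> x_2) <-> (x_2 <-> x_1) = 7 <-> 3 = 3
((x_2 -> (x_1 <-> x_1)) <-> x_3) <-> (((x_2 <-> x_1) -> x_2) <-> (x_2 <-> x_1)) = 2 <-> 3 = 2

2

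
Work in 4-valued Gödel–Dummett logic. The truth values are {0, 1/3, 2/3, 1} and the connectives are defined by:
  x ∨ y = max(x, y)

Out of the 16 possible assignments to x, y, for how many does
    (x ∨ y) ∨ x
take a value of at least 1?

7

x = 0, y = 0 ↦ 0  <
x = 0, y = 1/3 ↦ 1/3  <
x = 0, y = 2/3 ↦ 2/3  <
x = 0, y = 1 ↦ 1  ≥
x = 1/3, y = 0 ↦ 1/3  <
x = 1/3, y = 1/3 ↦ 1/3  <
x = 1/3, y = 2/3 ↦ 2/3  <
x = 1/3, y = 1 ↦ 1  ≥
x = 2/3, y = 0 ↦ 2/3  <
x = 2/3, y = 1/3 ↦ 2/3  <
x = 2/3, y = 2/3 ↦ 2/3  <
x = 2/3, y = 1 ↦ 1  ≥
x = 1, y = 0 ↦ 1  ≥
x = 1, y = 1/3 ↦ 1  ≥
x = 1, y = 2/3 ↦ 1  ≥
x = 1, y = 1 ↦ 1  ≥
So 7 of the 16 assignments meet the threshold.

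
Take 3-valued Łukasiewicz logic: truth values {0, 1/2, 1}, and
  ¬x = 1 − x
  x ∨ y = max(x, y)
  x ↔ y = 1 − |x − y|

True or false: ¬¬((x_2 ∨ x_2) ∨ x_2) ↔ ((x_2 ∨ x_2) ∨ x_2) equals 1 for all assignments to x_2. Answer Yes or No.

x_2 = 0 ↦ 1
x_2 = 1/2 ↦ 1
x_2 = 1 ↦ 1
Every assignment gives a value ≥ 1.

Yes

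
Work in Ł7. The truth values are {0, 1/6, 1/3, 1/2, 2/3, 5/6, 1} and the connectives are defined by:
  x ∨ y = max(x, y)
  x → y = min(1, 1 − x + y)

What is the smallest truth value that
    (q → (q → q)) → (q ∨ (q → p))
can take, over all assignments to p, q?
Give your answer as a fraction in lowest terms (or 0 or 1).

Take p = 0, q = 1/2:
q → q = 1/2 → 1/2 = 1
q → (q → q) = 1/2 → 1 = 1
q → p = 1/2 → 0 = 1/2
q ∨ (q → p) = 1/2 ∨ 1/2 = 1/2
(q → (q → q)) → (q ∨ (q → p)) = 1 → 1/2 = 1/2
No assignment yields a value below 1/2, so this is the minimum.

1/2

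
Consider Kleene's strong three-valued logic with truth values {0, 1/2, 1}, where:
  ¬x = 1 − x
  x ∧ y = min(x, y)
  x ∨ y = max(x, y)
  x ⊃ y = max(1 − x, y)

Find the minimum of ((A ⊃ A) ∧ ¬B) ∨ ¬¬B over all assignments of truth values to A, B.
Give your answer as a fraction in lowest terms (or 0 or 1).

1/2

Take A = 0, B = 1/2:
A ⊃ A = 0 ⊃ 0 = 1
¬B = ¬1/2 = 1/2
(A ⊃ A) ∧ ¬B = 1 ∧ 1/2 = 1/2
¬B = ¬1/2 = 1/2
¬¬B = ¬1/2 = 1/2
((A ⊃ A) ∧ ¬B) ∨ ¬¬B = 1/2 ∨ 1/2 = 1/2
No assignment yields a value below 1/2, so this is the minimum.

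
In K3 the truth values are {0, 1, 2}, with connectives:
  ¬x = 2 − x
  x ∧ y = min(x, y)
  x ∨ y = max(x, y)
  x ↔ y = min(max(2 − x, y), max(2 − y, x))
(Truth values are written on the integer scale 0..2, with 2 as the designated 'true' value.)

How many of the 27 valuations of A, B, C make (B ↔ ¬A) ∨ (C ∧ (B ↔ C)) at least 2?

value 2: 8 assignments (counts)
value 1: 16 assignments
value 0: 3 assignments
So 8 of the 27 assignments meet the threshold.

8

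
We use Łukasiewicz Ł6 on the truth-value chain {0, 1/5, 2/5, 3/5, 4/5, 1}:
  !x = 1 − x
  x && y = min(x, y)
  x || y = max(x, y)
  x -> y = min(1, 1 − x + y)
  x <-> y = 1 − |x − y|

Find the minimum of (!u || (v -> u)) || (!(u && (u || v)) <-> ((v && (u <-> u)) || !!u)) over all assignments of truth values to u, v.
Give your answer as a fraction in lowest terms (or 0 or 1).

3/5

Take u = 2/5, v = 1:
!u = !2/5 = 3/5
v -> u = 1 -> 2/5 = 2/5
!u || (v -> u) = 3/5 || 2/5 = 3/5
u || v = 2/5 || 1 = 1
u && (u || v) = 2/5 && 1 = 2/5
!(u && (u || v)) = !2/5 = 3/5
u <-> u = 2/5 <-> 2/5 = 1
v && (u <-> u) = 1 && 1 = 1
!u = !2/5 = 3/5
!!u = !3/5 = 2/5
(v && (u <-> u)) || !!u = 1 || 2/5 = 1
!(u && (u || v)) <-> ((v && (u <-> u)) || !!u) = 3/5 <-> 1 = 3/5
(!u || (v -> u)) || (!(u && (u || v)) <-> ((v && (u <-> u)) || !!u)) = 3/5 || 3/5 = 3/5
No assignment yields a value below 3/5, so this is the minimum.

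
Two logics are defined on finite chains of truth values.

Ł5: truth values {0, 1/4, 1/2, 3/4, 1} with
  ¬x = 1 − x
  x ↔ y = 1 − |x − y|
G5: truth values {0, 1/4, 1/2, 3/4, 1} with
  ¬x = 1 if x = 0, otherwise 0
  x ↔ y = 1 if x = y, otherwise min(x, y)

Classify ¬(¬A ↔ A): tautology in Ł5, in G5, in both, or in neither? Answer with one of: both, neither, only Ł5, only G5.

only G5

In Ł5: at A = 1/4 the value is 1/2 — not a tautology.
In G5: every assignment gives 1 — tautology.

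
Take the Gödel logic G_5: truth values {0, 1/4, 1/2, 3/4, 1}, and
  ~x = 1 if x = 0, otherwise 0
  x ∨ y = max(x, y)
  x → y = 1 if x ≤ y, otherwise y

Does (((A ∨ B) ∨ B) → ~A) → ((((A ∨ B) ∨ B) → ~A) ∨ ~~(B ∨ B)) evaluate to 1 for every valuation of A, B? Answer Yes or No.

At A = 1/2, B = 1, for instance:
A ∨ B = 1/2 ∨ 1 = 1
(A ∨ B) ∨ B = 1 ∨ 1 = 1
~A = ~1/2 = 0
((A ∨ B) ∨ B) → ~A = 1 → 0 = 0
B ∨ B = 1 ∨ 1 = 1
~(B ∨ B) = ~1 = 0
~~(B ∨ B) = ~0 = 1
(((A ∨ B) ∨ B) → ~A) ∨ ~~(B ∨ B) = 0 ∨ 1 = 1
(((A ∨ B) ∨ B) → ~A) → ((((A ∨ B) ∨ B) → ~A) ∨ ~~(B ∨ B)) = 0 → 1 = 1
and checking the remaining 24 assignments likewise gives ≥ 1 in every case.

Yes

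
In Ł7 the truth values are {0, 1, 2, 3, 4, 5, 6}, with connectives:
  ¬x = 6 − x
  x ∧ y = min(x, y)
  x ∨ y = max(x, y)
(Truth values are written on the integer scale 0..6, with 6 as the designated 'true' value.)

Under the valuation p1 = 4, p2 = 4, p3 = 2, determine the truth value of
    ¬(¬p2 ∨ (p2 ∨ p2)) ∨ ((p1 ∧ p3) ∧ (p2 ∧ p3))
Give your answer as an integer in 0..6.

2

¬p2 = ¬4 = 2
p2 ∨ p2 = 4 ∨ 4 = 4
¬p2 ∨ (p2 ∨ p2) = 2 ∨ 4 = 4
¬(¬p2 ∨ (p2 ∨ p2)) = ¬4 = 2
p1 ∧ p3 = 4 ∧ 2 = 2
p2 ∧ p3 = 4 ∧ 2 = 2
(p1 ∧ p3) ∧ (p2 ∧ p3) = 2 ∧ 2 = 2
¬(¬p2 ∨ (p2 ∨ p2)) ∨ ((p1 ∧ p3) ∧ (p2 ∧ p3)) = 2 ∨ 2 = 2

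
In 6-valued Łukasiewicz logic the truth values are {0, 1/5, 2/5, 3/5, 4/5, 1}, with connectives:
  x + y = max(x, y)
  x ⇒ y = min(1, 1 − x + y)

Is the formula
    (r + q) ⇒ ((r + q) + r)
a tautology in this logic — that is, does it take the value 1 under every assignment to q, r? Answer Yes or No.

Yes

At q = 1/5, r = 1/5, for instance:
r + q = 1/5 + 1/5 = 1/5
(r + q) + r = 1/5 + 1/5 = 1/5
(r + q) ⇒ ((r + q) + r) = 1/5 ⇒ 1/5 = 1
and checking the remaining 35 assignments likewise gives ≥ 1 in every case.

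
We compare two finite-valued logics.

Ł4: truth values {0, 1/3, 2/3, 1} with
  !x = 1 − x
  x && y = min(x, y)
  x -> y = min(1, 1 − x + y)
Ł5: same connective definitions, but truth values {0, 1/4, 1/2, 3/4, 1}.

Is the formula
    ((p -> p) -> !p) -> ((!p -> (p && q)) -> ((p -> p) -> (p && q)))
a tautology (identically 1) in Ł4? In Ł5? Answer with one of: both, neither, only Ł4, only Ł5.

In Ł4: every assignment gives 1 — tautology.
In Ł5: every assignment gives 1 — tautology.

both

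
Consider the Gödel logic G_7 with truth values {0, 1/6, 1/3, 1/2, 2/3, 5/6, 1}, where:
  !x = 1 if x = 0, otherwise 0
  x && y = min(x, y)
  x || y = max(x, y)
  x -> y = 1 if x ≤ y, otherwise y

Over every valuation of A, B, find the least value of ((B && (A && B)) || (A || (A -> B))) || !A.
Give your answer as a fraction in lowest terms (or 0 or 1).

Take A = 1/6, B = 0:
A && B = 1/6 && 0 = 0
B && (A && B) = 0 && 0 = 0
A -> B = 1/6 -> 0 = 0
A || (A -> B) = 1/6 || 0 = 1/6
(B && (A && B)) || (A || (A -> B)) = 0 || 1/6 = 1/6
!A = !1/6 = 0
((B && (A && B)) || (A || (A -> B))) || !A = 1/6 || 0 = 1/6
No assignment yields a value below 1/6, so this is the minimum.

1/6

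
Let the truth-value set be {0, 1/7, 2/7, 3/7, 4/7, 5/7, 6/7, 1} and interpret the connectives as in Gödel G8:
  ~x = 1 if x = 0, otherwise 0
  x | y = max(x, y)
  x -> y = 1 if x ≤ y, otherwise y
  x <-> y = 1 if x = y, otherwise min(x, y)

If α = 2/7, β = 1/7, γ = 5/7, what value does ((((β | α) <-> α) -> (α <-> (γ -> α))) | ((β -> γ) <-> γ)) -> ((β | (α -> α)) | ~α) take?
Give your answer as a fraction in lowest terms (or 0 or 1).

β | α = 1/7 | 2/7 = 2/7
(β | α) <-> α = 2/7 <-> 2/7 = 1
γ -> α = 5/7 -> 2/7 = 2/7
α <-> (γ -> α) = 2/7 <-> 2/7 = 1
((β | α) <-> α) -> (α <-> (γ -> α)) = 1 -> 1 = 1
β -> γ = 1/7 -> 5/7 = 1
(β -> γ) <-> γ = 1 <-> 5/7 = 5/7
(((β | α) <-> α) -> (α <-> (γ -> α))) | ((β -> γ) <-> γ) = 1 | 5/7 = 1
α -> α = 2/7 -> 2/7 = 1
β | (α -> α) = 1/7 | 1 = 1
~α = ~2/7 = 0
(β | (α -> α)) | ~α = 1 | 0 = 1
((((β | α) <-> α) -> (α <-> (γ -> α))) | ((β -> γ) <-> γ)) -> ((β | (α -> α)) | ~α) = 1 -> 1 = 1

1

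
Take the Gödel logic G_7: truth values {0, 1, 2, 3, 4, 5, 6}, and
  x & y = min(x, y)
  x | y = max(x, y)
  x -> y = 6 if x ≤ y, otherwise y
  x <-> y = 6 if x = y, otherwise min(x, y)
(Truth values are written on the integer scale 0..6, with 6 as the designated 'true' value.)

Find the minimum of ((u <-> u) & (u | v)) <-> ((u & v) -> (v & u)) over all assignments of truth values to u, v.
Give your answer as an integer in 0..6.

0

Take u = 0, v = 0:
u <-> u = 0 <-> 0 = 6
u | v = 0 | 0 = 0
(u <-> u) & (u | v) = 6 & 0 = 0
u & v = 0 & 0 = 0
v & u = 0 & 0 = 0
(u & v) -> (v & u) = 0 -> 0 = 6
((u <-> u) & (u | v)) <-> ((u & v) -> (v & u)) = 0 <-> 6 = 0
No assignment yields a value below 0, so this is the minimum.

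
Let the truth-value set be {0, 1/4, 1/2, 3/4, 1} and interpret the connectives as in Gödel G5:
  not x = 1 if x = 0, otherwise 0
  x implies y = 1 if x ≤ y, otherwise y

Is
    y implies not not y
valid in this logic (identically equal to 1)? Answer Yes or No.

y = 0 ↦ 1
y = 1/4 ↦ 1
y = 1/2 ↦ 1
y = 3/4 ↦ 1
y = 1 ↦ 1
Every assignment gives a value ≥ 1.

Yes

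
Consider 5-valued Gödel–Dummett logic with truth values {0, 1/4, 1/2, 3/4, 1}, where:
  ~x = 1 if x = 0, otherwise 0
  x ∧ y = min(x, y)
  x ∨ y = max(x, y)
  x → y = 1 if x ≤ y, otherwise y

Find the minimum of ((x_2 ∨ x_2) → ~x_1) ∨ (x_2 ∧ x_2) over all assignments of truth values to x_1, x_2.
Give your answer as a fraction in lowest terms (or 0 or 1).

Take x_1 = 1/4, x_2 = 1/4:
x_2 ∨ x_2 = 1/4 ∨ 1/4 = 1/4
~x_1 = ~1/4 = 0
(x_2 ∨ x_2) → ~x_1 = 1/4 → 0 = 0
x_2 ∧ x_2 = 1/4 ∧ 1/4 = 1/4
((x_2 ∨ x_2) → ~x_1) ∨ (x_2 ∧ x_2) = 0 ∨ 1/4 = 1/4
No assignment yields a value below 1/4, so this is the minimum.

1/4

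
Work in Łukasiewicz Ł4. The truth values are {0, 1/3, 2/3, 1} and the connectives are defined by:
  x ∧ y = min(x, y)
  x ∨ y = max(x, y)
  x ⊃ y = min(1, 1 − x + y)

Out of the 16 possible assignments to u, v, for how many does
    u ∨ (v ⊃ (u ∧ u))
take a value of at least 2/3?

13

u = 0, v = 0 ↦ 1  ≥
u = 0, v = 1/3 ↦ 2/3  ≥
u = 0, v = 2/3 ↦ 1/3  <
u = 0, v = 1 ↦ 0  <
u = 1/3, v = 0 ↦ 1  ≥
u = 1/3, v = 1/3 ↦ 1  ≥
u = 1/3, v = 2/3 ↦ 2/3  ≥
u = 1/3, v = 1 ↦ 1/3  <
u = 2/3, v = 0 ↦ 1  ≥
u = 2/3, v = 1/3 ↦ 1  ≥
u = 2/3, v = 2/3 ↦ 1  ≥
u = 2/3, v = 1 ↦ 2/3  ≥
u = 1, v = 0 ↦ 1  ≥
u = 1, v = 1/3 ↦ 1  ≥
u = 1, v = 2/3 ↦ 1  ≥
u = 1, v = 1 ↦ 1  ≥
So 13 of the 16 assignments meet the threshold.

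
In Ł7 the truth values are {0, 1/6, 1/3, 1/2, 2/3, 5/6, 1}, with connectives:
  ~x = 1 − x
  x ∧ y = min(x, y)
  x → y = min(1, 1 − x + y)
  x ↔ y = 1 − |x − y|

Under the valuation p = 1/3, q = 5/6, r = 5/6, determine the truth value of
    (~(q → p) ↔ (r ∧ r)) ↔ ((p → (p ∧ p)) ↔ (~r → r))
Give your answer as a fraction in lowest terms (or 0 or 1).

2/3

q → p = 5/6 → 1/3 = 1/2
~(q → p) = ~1/2 = 1/2
r ∧ r = 5/6 ∧ 5/6 = 5/6
~(q → p) ↔ (r ∧ r) = 1/2 ↔ 5/6 = 2/3
p ∧ p = 1/3 ∧ 1/3 = 1/3
p → (p ∧ p) = 1/3 → 1/3 = 1
~r = ~5/6 = 1/6
~r → r = 1/6 → 5/6 = 1
(p → (p ∧ p)) ↔ (~r → r) = 1 ↔ 1 = 1
(~(q → p) ↔ (r ∧ r)) ↔ ((p → (p ∧ p)) ↔ (~r → r)) = 2/3 ↔ 1 = 2/3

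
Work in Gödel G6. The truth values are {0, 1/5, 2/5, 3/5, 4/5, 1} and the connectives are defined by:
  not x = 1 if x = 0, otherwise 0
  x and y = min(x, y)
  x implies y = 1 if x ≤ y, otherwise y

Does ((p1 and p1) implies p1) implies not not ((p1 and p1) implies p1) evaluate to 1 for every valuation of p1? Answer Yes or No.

p1 = 0 ↦ 1
p1 = 1/5 ↦ 1
p1 = 2/5 ↦ 1
p1 = 3/5 ↦ 1
p1 = 4/5 ↦ 1
p1 = 1 ↦ 1
Every assignment gives a value ≥ 1.

Yes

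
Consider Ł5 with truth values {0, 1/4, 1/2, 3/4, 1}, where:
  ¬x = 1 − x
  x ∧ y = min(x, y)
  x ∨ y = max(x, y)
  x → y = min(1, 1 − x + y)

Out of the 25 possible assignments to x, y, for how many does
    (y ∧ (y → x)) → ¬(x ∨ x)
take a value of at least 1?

value 1: 17 assignments (counts)
value 3/4: 3 assignments
value 1/2: 3 assignments
value 1/4: 1 assignment
value 0: 1 assignment
So 17 of the 25 assignments meet the threshold.

17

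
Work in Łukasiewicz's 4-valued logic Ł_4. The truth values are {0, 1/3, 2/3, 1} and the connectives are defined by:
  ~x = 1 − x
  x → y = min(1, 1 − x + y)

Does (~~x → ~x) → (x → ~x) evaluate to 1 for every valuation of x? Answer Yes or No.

x = 0 ↦ 1
x = 1/3 ↦ 1
x = 2/3 ↦ 1
x = 1 ↦ 1
Every assignment gives a value ≥ 1.

Yes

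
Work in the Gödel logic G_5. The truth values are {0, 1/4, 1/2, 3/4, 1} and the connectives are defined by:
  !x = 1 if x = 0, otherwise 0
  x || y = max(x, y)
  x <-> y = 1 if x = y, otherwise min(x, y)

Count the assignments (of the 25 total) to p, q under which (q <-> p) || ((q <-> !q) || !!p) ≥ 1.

value 1: 21 assignments (counts)
value 0: 4 assignments
So 21 of the 25 assignments meet the threshold.

21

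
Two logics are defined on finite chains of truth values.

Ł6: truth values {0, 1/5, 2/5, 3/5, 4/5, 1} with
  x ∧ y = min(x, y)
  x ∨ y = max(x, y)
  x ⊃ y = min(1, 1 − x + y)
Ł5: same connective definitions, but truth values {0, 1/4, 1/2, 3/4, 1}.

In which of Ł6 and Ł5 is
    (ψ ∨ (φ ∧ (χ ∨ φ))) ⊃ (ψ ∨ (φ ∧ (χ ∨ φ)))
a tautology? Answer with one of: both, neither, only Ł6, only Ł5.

both

In Ł6: every assignment gives 1 — tautology.
In Ł5: every assignment gives 1 — tautology.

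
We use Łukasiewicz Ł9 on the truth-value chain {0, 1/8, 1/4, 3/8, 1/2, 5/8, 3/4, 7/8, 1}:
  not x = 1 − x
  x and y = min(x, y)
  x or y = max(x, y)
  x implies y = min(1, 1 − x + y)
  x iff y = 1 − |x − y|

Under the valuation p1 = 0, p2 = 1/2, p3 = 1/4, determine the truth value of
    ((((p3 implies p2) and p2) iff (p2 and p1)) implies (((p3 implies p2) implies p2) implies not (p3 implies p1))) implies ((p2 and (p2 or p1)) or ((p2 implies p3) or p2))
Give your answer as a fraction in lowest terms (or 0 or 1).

3/4

p3 implies p2 = 1/4 implies 1/2 = 1
(p3 implies p2) and p2 = 1 and 1/2 = 1/2
p2 and p1 = 1/2 and 0 = 0
((p3 implies p2) and p2) iff (p2 and p1) = 1/2 iff 0 = 1/2
p3 implies p2 = 1/4 implies 1/2 = 1
(p3 implies p2) implies p2 = 1 implies 1/2 = 1/2
p3 implies p1 = 1/4 implies 0 = 3/4
not (p3 implies p1) = not 3/4 = 1/4
((p3 implies p2) implies p2) implies not (p3 implies p1) = 1/2 implies 1/4 = 3/4
(((p3 implies p2) and p2) iff (p2 and p1)) implies (((p3 implies p2) implies p2) implies not (p3 implies p1)) = 1/2 implies 3/4 = 1
p2 or p1 = 1/2 or 0 = 1/2
p2 and (p2 or p1) = 1/2 and 1/2 = 1/2
p2 implies p3 = 1/2 implies 1/4 = 3/4
(p2 implies p3) or p2 = 3/4 or 1/2 = 3/4
(p2 and (p2 or p1)) or ((p2 implies p3) or p2) = 1/2 or 3/4 = 3/4
((((p3 implies p2) and p2) iff (p2 and p1)) implies (((p3 implies p2) implies p2) implies not (p3 implies p1))) implies ((p2 and (p2 or p1)) or ((p2 implies p3) or p2)) = 1 implies 3/4 = 3/4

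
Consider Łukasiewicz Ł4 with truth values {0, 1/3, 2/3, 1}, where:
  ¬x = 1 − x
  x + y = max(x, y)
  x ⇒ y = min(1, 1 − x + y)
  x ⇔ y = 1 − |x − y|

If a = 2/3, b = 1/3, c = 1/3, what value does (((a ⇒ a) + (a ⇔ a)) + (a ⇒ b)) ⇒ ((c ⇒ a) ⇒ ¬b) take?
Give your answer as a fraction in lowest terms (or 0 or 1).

2/3

a ⇒ a = 2/3 ⇒ 2/3 = 1
a ⇔ a = 2/3 ⇔ 2/3 = 1
(a ⇒ a) + (a ⇔ a) = 1 + 1 = 1
a ⇒ b = 2/3 ⇒ 1/3 = 2/3
((a ⇒ a) + (a ⇔ a)) + (a ⇒ b) = 1 + 2/3 = 1
c ⇒ a = 1/3 ⇒ 2/3 = 1
¬b = ¬1/3 = 2/3
(c ⇒ a) ⇒ ¬b = 1 ⇒ 2/3 = 2/3
(((a ⇒ a) + (a ⇔ a)) + (a ⇒ b)) ⇒ ((c ⇒ a) ⇒ ¬b) = 1 ⇒ 2/3 = 2/3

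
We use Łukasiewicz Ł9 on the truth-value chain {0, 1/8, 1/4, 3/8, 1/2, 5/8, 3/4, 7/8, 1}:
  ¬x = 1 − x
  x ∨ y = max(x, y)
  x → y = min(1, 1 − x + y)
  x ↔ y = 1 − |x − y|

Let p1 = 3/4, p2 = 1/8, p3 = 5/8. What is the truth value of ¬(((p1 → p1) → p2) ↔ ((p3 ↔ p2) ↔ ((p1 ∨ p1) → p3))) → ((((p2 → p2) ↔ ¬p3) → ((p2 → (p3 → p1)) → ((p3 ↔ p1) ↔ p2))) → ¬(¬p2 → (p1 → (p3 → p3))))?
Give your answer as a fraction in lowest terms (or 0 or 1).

p1 → p1 = 3/4 → 3/4 = 1
(p1 → p1) → p2 = 1 → 1/8 = 1/8
p3 ↔ p2 = 5/8 ↔ 1/8 = 1/2
p1 ∨ p1 = 3/4 ∨ 3/4 = 3/4
(p1 ∨ p1) → p3 = 3/4 → 5/8 = 7/8
(p3 ↔ p2) ↔ ((p1 ∨ p1) → p3) = 1/2 ↔ 7/8 = 5/8
((p1 → p1) → p2) ↔ ((p3 ↔ p2) ↔ ((p1 ∨ p1) → p3)) = 1/8 ↔ 5/8 = 1/2
¬(((p1 → p1) → p2) ↔ ((p3 ↔ p2) ↔ ((p1 ∨ p1) → p3))) = ¬1/2 = 1/2
p2 → p2 = 1/8 → 1/8 = 1
¬p3 = ¬5/8 = 3/8
(p2 → p2) ↔ ¬p3 = 1 ↔ 3/8 = 3/8
p3 → p1 = 5/8 → 3/4 = 1
p2 → (p3 → p1) = 1/8 → 1 = 1
p3 ↔ p1 = 5/8 ↔ 3/4 = 7/8
(p3 ↔ p1) ↔ p2 = 7/8 ↔ 1/8 = 1/4
(p2 → (p3 → p1)) → ((p3 ↔ p1) ↔ p2) = 1 → 1/4 = 1/4
((p2 → p2) ↔ ¬p3) → ((p2 → (p3 → p1)) → ((p3 ↔ p1) ↔ p2)) = 3/8 → 1/4 = 7/8
¬p2 = ¬1/8 = 7/8
p3 → p3 = 5/8 → 5/8 = 1
p1 → (p3 → p3) = 3/4 → 1 = 1
¬p2 → (p1 → (p3 → p3)) = 7/8 → 1 = 1
¬(¬p2 → (p1 → (p3 → p3))) = ¬1 = 0
(((p2 → p2) ↔ ¬p3) → ((p2 → (p3 → p1)) → ((p3 ↔ p1) ↔ p2))) → ¬(¬p2 → (p1 → (p3 → p3))) = 7/8 → 0 = 1/8
¬(((p1 → p1) → p2) ↔ ((p3 ↔ p2) ↔ ((p1 ∨ p1) → p3))) → ((((p2 → p2) ↔ ¬p3) → ((p2 → (p3 → p1)) → ((p3 ↔ p1) ↔ p2))) → ¬(¬p2 → (p1 → (p3 → p3)))) = 1/2 → 1/8 = 5/8

5/8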